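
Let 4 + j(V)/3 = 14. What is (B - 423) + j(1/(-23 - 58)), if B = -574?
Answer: -967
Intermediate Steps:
j(V) = 30 (j(V) = -12 + 3*14 = -12 + 42 = 30)
(B - 423) + j(1/(-23 - 58)) = (-574 - 423) + 30 = -997 + 30 = -967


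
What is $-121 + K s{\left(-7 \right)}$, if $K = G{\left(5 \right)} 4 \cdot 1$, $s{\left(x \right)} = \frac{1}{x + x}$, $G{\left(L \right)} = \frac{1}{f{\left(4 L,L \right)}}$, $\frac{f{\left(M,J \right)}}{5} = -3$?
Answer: $- \frac{12703}{105} \approx -120.98$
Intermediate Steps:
$f{\left(M,J \right)} = -15$ ($f{\left(M,J \right)} = 5 \left(-3\right) = -15$)
$G{\left(L \right)} = - \frac{1}{15}$ ($G{\left(L \right)} = \frac{1}{-15} = - \frac{1}{15}$)
$s{\left(x \right)} = \frac{1}{2 x}$
$K = - \frac{4}{15}$ ($K = \left(- \frac{1}{15}\right) 4 \cdot 1 = \left(- \frac{4}{15}\right) 1 = - \frac{4}{15} \approx -0.26667$)
$-121 + K s{\left(-7 \right)} = -121 - \frac{4 \frac{1}{2 \left(-7\right)}}{15} = -121 - \frac{4 \cdot \frac{1}{2} \left(- \frac{1}{7}\right)}{15} = -121 - - \frac{2}{105} = -121 + \frac{2}{105} = - \frac{12703}{105}$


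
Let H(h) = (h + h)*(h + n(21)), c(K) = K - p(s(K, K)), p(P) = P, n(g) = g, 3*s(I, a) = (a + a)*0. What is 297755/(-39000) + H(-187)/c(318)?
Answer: 25850999/137800 ≈ 187.60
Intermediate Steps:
s(I, a) = 0 (s(I, a) = ((a + a)*0)/3 = ((2*a)*0)/3 = (1/3)*0 = 0)
c(K) = K (c(K) = K - 1*0 = K + 0 = K)
H(h) = 2*h*(21 + h) (H(h) = (h + h)*(h + 21) = (2*h)*(21 + h) = 2*h*(21 + h))
297755/(-39000) + H(-187)/c(318) = 297755/(-39000) + (2*(-187)*(21 - 187))/318 = 297755*(-1/39000) + (2*(-187)*(-166))*(1/318) = -59551/7800 + 62084*(1/318) = -59551/7800 + 31042/159 = 25850999/137800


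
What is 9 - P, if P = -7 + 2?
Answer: 14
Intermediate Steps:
P = -5
9 - P = 9 - 1*(-5) = 9 + 5 = 14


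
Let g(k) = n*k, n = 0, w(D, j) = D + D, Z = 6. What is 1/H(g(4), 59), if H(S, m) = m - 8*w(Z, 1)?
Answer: -1/37 ≈ -0.027027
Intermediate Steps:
w(D, j) = 2*D
g(k) = 0 (g(k) = 0*k = 0)
H(S, m) = -96 + m (H(S, m) = m - 16*6 = m - 8*12 = m - 96 = -96 + m)
1/H(g(4), 59) = 1/(-96 + 59) = 1/(-37) = -1/37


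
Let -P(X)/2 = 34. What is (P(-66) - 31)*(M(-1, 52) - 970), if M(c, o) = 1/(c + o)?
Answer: 1632477/17 ≈ 96028.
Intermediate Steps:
P(X) = -68 (P(X) = -2*34 = -68)
(P(-66) - 31)*(M(-1, 52) - 970) = (-68 - 31)*(1/(-1 + 52) - 970) = -99*(1/51 - 970) = -99*(-49469/51) = 1632477/17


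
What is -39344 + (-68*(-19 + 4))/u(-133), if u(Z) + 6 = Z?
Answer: -5469836/139 ≈ -39351.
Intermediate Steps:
u(Z) = -6 + Z
-39344 + (-68*(-19 + 4))/u(-133) = -39344 + (-68*(-19 + 4))/(-6 - 133) = -39344 - 68*(-15)/(-139) = -39344 + 1020*(-1/139) = -39344 - 1020/139 = -5469836/139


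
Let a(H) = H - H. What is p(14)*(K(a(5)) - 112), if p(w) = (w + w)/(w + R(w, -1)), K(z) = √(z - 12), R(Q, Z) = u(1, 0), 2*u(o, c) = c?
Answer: -224 + 4*I*√3 ≈ -224.0 + 6.9282*I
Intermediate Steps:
u(o, c) = c/2
R(Q, Z) = 0 (R(Q, Z) = (½)*0 = 0)
a(H) = 0
K(z) = √(-12 + z)
p(w) = 2 (p(w) = (w + w)/(w + 0) = (2*w)/w = 2)
p(14)*(K(a(5)) - 112) = 2*(√(-12 + 0) - 112) = 2*(√(-12) - 112) = 2*(2*I*√3 - 112) = 2*(-112 + 2*I*√3) = -224 + 4*I*√3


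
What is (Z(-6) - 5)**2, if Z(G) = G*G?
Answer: 961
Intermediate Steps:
Z(G) = G**2
(Z(-6) - 5)**2 = ((-6)**2 - 5)**2 = (36 - 5)**2 = 31**2 = 961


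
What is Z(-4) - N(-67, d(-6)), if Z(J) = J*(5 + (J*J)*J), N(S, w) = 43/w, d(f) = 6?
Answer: 1373/6 ≈ 228.83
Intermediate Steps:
Z(J) = J*(5 + J³) (Z(J) = J*(5 + J²*J) = J*(5 + J³))
Z(-4) - N(-67, d(-6)) = -4*(5 + (-4)³) - 43/6 = -4*(5 - 64) - 43/6 = -4*(-59) - 1*43/6 = 236 - 43/6 = 1373/6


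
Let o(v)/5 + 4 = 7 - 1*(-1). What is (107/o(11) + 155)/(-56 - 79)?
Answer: -1069/900 ≈ -1.1878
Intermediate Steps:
o(v) = 20 (o(v) = -20 + 5*(7 - 1*(-1)) = -20 + 5*(7 + 1) = -20 + 5*8 = -20 + 40 = 20)
(107/o(11) + 155)/(-56 - 79) = (107/20 + 155)/(-56 - 79) = (107*(1/20) + 155)/(-135) = -(107/20 + 155)/135 = -1/135*3207/20 = -1069/900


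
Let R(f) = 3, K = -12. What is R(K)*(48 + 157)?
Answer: 615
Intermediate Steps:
R(K)*(48 + 157) = 3*(48 + 157) = 3*205 = 615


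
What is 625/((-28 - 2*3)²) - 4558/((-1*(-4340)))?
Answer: -639137/1254260 ≈ -0.50957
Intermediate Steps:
625/((-28 - 2*3)²) - 4558/((-1*(-4340))) = 625/((-28 - 6)²) - 4558/4340 = 625/((-34)²) - 4558*1/4340 = 625/1156 - 2279/2170 = -639137/1254260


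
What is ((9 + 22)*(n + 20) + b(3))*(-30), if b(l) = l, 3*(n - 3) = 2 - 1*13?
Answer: -18070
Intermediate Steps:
n = -2/3 (n = 3 + (2 - 1*13)/3 = 3 + (2 - 13)/3 = 3 + (1/3)*(-11) = 3 - 11/3 = -2/3 ≈ -0.66667)
((9 + 22)*(n + 20) + b(3))*(-30) = ((9 + 22)*(-2/3 + 20) + 3)*(-30) = (31*(58/3) + 3)*(-30) = (1798/3 + 3)*(-30) = (1807/3)*(-30) = -18070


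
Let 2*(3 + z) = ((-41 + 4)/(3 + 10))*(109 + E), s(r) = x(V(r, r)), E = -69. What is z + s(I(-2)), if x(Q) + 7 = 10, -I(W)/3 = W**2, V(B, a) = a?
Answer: -740/13 ≈ -56.923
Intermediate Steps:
I(W) = -3*W**2
x(Q) = 3 (x(Q) = -7 + 10 = 3)
s(r) = 3
z = -779/13 (z = -3 + (((-41 + 4)/(3 + 10))*(109 - 69))/2 = -3 + (-37/13*40)/2 = -3 + (1/2)*(-1480/13) = -3 - 740/13 = -779/13 ≈ -59.923)
z + s(I(-2)) = -779/13 + 3 = -740/13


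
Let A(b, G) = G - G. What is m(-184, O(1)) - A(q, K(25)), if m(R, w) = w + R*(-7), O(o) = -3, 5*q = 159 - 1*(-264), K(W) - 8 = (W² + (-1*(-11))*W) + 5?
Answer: 1285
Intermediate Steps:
K(W) = 13 + W² + 11*W (K(W) = 8 + ((W² + (-1*(-11))*W) + 5) = 8 + ((W² + 11*W) + 5) = 8 + (5 + W² + 11*W) = 13 + W² + 11*W)
q = 423/5 (q = (159 - 1*(-264))/5 = (159 + 264)/5 = (⅕)*423 = 423/5 ≈ 84.600)
m(R, w) = w - 7*R
A(b, G) = 0
m(-184, O(1)) - A(q, K(25)) = (-3 - 7*(-184)) - 1*0 = (-3 + 1288) + 0 = 1285 + 0 = 1285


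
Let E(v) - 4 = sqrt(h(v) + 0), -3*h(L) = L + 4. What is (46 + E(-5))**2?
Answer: (150 + sqrt(3))**2/9 ≈ 2558.1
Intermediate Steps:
h(L) = -4/3 - L/3 (h(L) = -(L + 4)/3 = -(4 + L)/3 = -4/3 - L/3)
E(v) = 4 + sqrt(-4/3 - v/3) (E(v) = 4 + sqrt((-4/3 - v/3) + 0) = 4 + sqrt(-4/3 - v/3))
(46 + E(-5))**2 = (46 + (4 + sqrt(-12 - 3*(-5))/3))**2 = (46 + (4 + sqrt(-12 + 15)/3))**2 = (46 + (4 + sqrt(3)/3))**2 = (50 + sqrt(3)/3)**2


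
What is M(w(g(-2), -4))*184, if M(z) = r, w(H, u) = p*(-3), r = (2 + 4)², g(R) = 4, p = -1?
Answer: 6624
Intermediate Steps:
r = 36 (r = 6² = 36)
w(H, u) = 3 (w(H, u) = -1*(-3) = 3)
M(z) = 36
M(w(g(-2), -4))*184 = 36*184 = 6624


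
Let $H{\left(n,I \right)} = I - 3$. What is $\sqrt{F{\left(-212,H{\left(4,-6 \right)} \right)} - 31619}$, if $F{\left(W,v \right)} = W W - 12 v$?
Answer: $\sqrt{13433} \approx 115.9$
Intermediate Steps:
$H{\left(n,I \right)} = -3 + I$ ($H{\left(n,I \right)} = I - 3 = -3 + I$)
$F{\left(W,v \right)} = W^{2} - 12 v$
$\sqrt{F{\left(-212,H{\left(4,-6 \right)} \right)} - 31619} = \sqrt{\left(\left(-212\right)^{2} - 12 \left(-3 - 6\right)\right) - 31619} = \sqrt{\left(44944 - -108\right) - 31619} = \sqrt{\left(44944 + 108\right) - 31619} = \sqrt{45052 - 31619} = \sqrt{13433}$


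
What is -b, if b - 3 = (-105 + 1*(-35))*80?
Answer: 11197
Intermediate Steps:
b = -11197 (b = 3 + (-105 + 1*(-35))*80 = 3 + (-105 - 35)*80 = 3 - 140*80 = 3 - 11200 = -11197)
-b = -1*(-11197) = 11197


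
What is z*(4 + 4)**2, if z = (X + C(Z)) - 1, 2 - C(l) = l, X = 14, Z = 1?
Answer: 896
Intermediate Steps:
C(l) = 2 - l
z = 14 (z = (14 + (2 - 1*1)) - 1 = (14 + (2 - 1)) - 1 = (14 + 1) - 1 = 15 - 1 = 14)
z*(4 + 4)**2 = 14*(4 + 4)**2 = 14*8**2 = 14*64 = 896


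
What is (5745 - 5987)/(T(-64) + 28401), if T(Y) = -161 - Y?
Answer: -121/14152 ≈ -0.0085500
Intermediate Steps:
(5745 - 5987)/(T(-64) + 28401) = (5745 - 5987)/((-161 - 1*(-64)) + 28401) = -242/((-161 + 64) + 28401) = -242/(-97 + 28401) = -242/28304 = -242*1/28304 = -121/14152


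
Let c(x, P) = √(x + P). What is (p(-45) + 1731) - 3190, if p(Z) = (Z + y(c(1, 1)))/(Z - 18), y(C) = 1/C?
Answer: -10208/7 - √2/126 ≈ -1458.3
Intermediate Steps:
c(x, P) = √(P + x)
p(Z) = (Z + √2/2)/(-18 + Z) (p(Z) = (Z + 1/(√(1 + 1)))/(Z - 18) = (Z + 1/(√2))/(-18 + Z) = (Z + √2/2)/(-18 + Z))
(p(-45) + 1731) - 3190 = ((-45 + √2/2)/(-18 - 45) + 1731) - 3190 = ((-45 + √2/2)/(-63) + 1731) - 3190 = (-(-45 + √2/2)/63 + 1731) - 3190 = ((5/7 - √2/126) + 1731) - 3190 = (12122/7 - √2/126) - 3190 = -10208/7 - √2/126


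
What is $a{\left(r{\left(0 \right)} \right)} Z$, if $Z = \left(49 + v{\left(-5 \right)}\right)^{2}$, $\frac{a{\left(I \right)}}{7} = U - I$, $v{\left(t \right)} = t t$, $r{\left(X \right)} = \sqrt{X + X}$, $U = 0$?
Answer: $0$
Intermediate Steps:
$r{\left(X \right)} = \sqrt{2} \sqrt{X}$ ($r{\left(X \right)} = \sqrt{2 X} = \sqrt{2} \sqrt{X}$)
$v{\left(t \right)} = t^{2}$
$a{\left(I \right)} = - 7 I$ ($a{\left(I \right)} = 7 \left(0 - I\right) = 7 \left(- I\right) = - 7 I$)
$Z = 5476$ ($Z = \left(49 + \left(-5\right)^{2}\right)^{2} = \left(49 + 25\right)^{2} = 74^{2} = 5476$)
$a{\left(r{\left(0 \right)} \right)} Z = - 7 \sqrt{2} \sqrt{0} \cdot 5476 = - 7 \sqrt{2} \cdot 0 \cdot 5476 = \left(-7\right) 0 \cdot 5476 = 0 \cdot 5476 = 0$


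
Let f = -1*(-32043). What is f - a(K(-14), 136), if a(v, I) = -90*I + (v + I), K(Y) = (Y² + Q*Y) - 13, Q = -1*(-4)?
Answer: 44020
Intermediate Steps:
Q = 4
K(Y) = -13 + Y² + 4*Y (K(Y) = (Y² + 4*Y) - 13 = -13 + Y² + 4*Y)
a(v, I) = v - 89*I (a(v, I) = -90*I + (I + v) = v - 89*I)
f = 32043
f - a(K(-14), 136) = 32043 - ((-13 + (-14)² + 4*(-14)) - 89*136) = 32043 - ((-13 + 196 - 56) - 12104) = 32043 - (127 - 12104) = 32043 - 1*(-11977) = 32043 + 11977 = 44020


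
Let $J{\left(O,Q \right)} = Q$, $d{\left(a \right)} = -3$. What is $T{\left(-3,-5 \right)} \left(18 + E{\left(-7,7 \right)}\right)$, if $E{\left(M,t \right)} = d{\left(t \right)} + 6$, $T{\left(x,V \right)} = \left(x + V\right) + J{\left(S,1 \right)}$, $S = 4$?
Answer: $-147$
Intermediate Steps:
$T{\left(x,V \right)} = 1 + V + x$ ($T{\left(x,V \right)} = \left(x + V\right) + 1 = \left(V + x\right) + 1 = 1 + V + x$)
$E{\left(M,t \right)} = 3$ ($E{\left(M,t \right)} = -3 + 6 = 3$)
$T{\left(-3,-5 \right)} \left(18 + E{\left(-7,7 \right)}\right) = \left(1 - 5 - 3\right) \left(18 + 3\right) = \left(-7\right) 21 = -147$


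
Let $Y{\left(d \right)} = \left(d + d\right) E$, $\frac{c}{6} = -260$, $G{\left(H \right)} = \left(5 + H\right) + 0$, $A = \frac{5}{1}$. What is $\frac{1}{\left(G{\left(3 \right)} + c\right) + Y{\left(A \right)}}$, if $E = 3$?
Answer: $- \frac{1}{1522} \approx -0.00065703$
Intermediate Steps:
$A = 5$ ($A = 5 \cdot 1 = 5$)
$G{\left(H \right)} = 5 + H$
$c = -1560$ ($c = 6 \left(-260\right) = -1560$)
$Y{\left(d \right)} = 6 d$ ($Y{\left(d \right)} = \left(d + d\right) 3 = 2 d 3 = 6 d$)
$\frac{1}{\left(G{\left(3 \right)} + c\right) + Y{\left(A \right)}} = \frac{1}{\left(\left(5 + 3\right) - 1560\right) + 6 \cdot 5} = \frac{1}{\left(8 - 1560\right) + 30} = \frac{1}{-1552 + 30} = \frac{1}{-1522} = - \frac{1}{1522}$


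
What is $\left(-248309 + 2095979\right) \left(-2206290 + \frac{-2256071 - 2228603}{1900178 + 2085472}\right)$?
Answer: $- \frac{541583131601063486}{132855} \approx -4.0765 \cdot 10^{12}$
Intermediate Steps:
$\left(-248309 + 2095979\right) \left(-2206290 + \frac{-2256071 - 2228603}{1900178 + 2085472}\right) = 1847670 \left(-2206290 - \frac{4484674}{3985650}\right) = 1847670 \left(-2206290 - \frac{2242337}{1992825}\right) = 1847670 \left(- \frac{4396752111587}{1992825}\right) = - \frac{541583131601063486}{132855}$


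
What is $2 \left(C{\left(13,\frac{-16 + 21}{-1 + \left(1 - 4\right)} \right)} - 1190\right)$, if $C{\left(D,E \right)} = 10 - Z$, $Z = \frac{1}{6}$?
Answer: $- \frac{7081}{3} \approx -2360.3$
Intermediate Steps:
$Z = \frac{1}{6} \approx 0.16667$
$C{\left(D,E \right)} = \frac{59}{6}$ ($C{\left(D,E \right)} = 10 - \frac{1}{6} = \frac{59}{6}$)
$2 \left(C{\left(13,\frac{-16 + 21}{-1 + \left(1 - 4\right)} \right)} - 1190\right) = 2 \left(\frac{59}{6} - 1190\right) = 2 \left(- \frac{7081}{6}\right) = - \frac{7081}{3}$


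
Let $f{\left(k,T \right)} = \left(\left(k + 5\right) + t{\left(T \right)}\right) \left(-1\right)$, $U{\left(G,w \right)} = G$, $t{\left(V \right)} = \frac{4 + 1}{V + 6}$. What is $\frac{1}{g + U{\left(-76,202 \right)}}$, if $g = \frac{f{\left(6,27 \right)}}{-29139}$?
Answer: $- \frac{961587}{73080244} \approx -0.013158$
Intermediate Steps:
$t{\left(V \right)} = \frac{5}{6 + V}$
$f{\left(k,T \right)} = -5 - k - \frac{5}{6 + T}$ ($f{\left(k,T \right)} = \left(\left(k + 5\right) + \frac{5}{6 + T}\right) \left(-1\right) = \left(\left(5 + k\right) + \frac{5}{6 + T}\right) \left(-1\right) = \left(5 + k + \frac{5}{6 + T}\right) \left(-1\right) = -5 - k - \frac{5}{6 + T}$)
$g = \frac{368}{961587}$ ($g = \frac{\frac{1}{6 + 27} \left(-5 + \left(-5 - 6\right) \left(6 + 27\right)\right)}{-29139} = \frac{-5 + \left(-5 - 6\right) 33}{33} \left(- \frac{1}{29139}\right) = \frac{-5 - 363}{33} \left(- \frac{1}{29139}\right) = \frac{1}{33} \left(-368\right) \left(- \frac{1}{29139}\right) = \left(- \frac{368}{33}\right) \left(- \frac{1}{29139}\right) = \frac{368}{961587} \approx 0.0003827$)
$\frac{1}{g + U{\left(-76,202 \right)}} = \frac{1}{\frac{368}{961587} - 76} = \frac{1}{- \frac{73080244}{961587}} = - \frac{961587}{73080244}$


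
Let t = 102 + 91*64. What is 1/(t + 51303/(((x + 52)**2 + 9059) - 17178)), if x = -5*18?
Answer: 2225/13168249 ≈ 0.00016897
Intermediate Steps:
x = -90
t = 5926 (t = 102 + 5824 = 5926)
1/(t + 51303/(((x + 52)**2 + 9059) - 17178)) = 1/(5926 + 51303/(((-90 + 52)**2 + 9059) - 17178)) = 1/(5926 + 51303/(((-38)**2 + 9059) - 17178)) = 1/(5926 + 51303/((1444 + 9059) - 17178)) = 1/(5926 + 51303/(10503 - 17178)) = 1/(5926 + 51303/(-6675)) = 1/(5926 + 51303*(-1/6675)) = 1/(5926 - 17101/2225) = 1/(13168249/2225) = 2225/13168249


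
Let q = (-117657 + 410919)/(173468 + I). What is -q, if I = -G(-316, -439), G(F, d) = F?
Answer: -48877/28964 ≈ -1.6875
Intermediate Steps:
I = 316 (I = -1*(-316) = 316)
q = 48877/28964 (q = (-117657 + 410919)/(173468 + 316) = 293262/173784 = 293262*(1/173784) = 48877/28964 ≈ 1.6875)
-q = -1*48877/28964 = -48877/28964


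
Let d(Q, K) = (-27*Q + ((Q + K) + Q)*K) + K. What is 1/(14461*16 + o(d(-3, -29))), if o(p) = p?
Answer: 1/232443 ≈ 4.3021e-6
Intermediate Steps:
d(Q, K) = K - 27*Q + K*(K + 2*Q) (d(Q, K) = (-27*Q + ((K + Q) + Q)*K) + K = (-27*Q + (K + 2*Q)*K) + K = (-27*Q + K*(K + 2*Q)) + K = K - 27*Q + K*(K + 2*Q))
1/(14461*16 + o(d(-3, -29))) = 1/(14461*16 + (-29 + (-29)² - 27*(-3) + 2*(-29)*(-3))) = 1/(231376 + (-29 + 841 + 81 + 174)) = 1/(231376 + 1067) = 1/232443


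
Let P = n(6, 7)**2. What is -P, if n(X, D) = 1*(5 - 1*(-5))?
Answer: -100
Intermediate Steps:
n(X, D) = 10 (n(X, D) = 1*(5 + 5) = 1*10 = 10)
P = 100 (P = 10**2 = 100)
-P = -1*100 = -100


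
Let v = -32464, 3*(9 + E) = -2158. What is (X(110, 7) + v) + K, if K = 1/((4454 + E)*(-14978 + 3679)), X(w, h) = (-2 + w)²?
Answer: -2626809598403/126288923 ≈ -20800.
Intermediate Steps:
E = -2185/3 (E = -9 + (⅓)*(-2158) = -9 - 2158/3 = -2185/3 ≈ -728.33)
K = -3/126288923 (K = 1/((4454 - 2185/3)*(-14978 + 3679)) = 1/((11177/3)*(-11299)) = 1/(-126288923/3) = -3/126288923 ≈ -2.3755e-8)
(X(110, 7) + v) + K = ((-2 + 110)² - 32464) - 3/126288923 = (108² - 32464) - 3/126288923 = (11664 - 32464) - 3/126288923 = -20800 - 3/126288923 = -2626809598403/126288923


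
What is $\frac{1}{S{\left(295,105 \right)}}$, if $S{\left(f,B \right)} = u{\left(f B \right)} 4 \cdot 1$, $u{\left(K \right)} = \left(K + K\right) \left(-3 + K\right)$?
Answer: $\frac{1}{7674861600} \approx 1.303 \cdot 10^{-10}$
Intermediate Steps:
$u{\left(K \right)} = 2 K \left(-3 + K\right)$
$S{\left(f,B \right)} = 8 B f \left(-3 + B f\right)$ ($S{\left(f,B \right)} = 2 f B \left(-3 + f B\right) 4 \cdot 1 = 2 B f \left(-3 + B f\right) 4 \cdot 1 = 8 B f \left(-3 + B f\right) 1 = 8 B f \left(-3 + B f\right)$)
$\frac{1}{S{\left(295,105 \right)}} = \frac{1}{8 \cdot 105 \cdot 295 \left(-3 + 105 \cdot 295\right)} = \frac{1}{8 \cdot 105 \cdot 295 \left(-3 + 30975\right)} = \frac{1}{8 \cdot 105 \cdot 295 \cdot 30972} = \frac{1}{7674861600}$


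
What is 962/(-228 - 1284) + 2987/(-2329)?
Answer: -3378421/1760724 ≈ -1.9188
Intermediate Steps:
962/(-228 - 1284) + 2987/(-2329) = 962/(-1512) + 2987*(-1/2329) = 962*(-1/1512) - 2987/2329 = -481/756 - 2987/2329 = -3378421/1760724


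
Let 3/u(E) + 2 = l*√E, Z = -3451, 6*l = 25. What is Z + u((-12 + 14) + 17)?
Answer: -40483465/11731 + 450*√19/11731 ≈ -3450.8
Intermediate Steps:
l = 25/6 (l = (⅙)*25 = 25/6 ≈ 4.1667)
u(E) = 3/(-2 + 25*√E/6)
Z + u((-12 + 14) + 17) = -3451 + 18/(-12 + 25*√((-12 + 14) + 17)) = -3451 + 18/(-12 + 25*√(2 + 17)) = -3451 + 18/(-12 + 25*√19)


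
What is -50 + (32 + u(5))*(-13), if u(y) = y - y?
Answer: -466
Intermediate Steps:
u(y) = 0
-50 + (32 + u(5))*(-13) = -50 + (32 + 0)*(-13) = -50 + 32*(-13) = -50 - 416 = -466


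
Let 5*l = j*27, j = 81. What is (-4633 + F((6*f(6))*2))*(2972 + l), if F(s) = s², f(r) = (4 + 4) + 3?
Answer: 218048177/5 ≈ 4.3610e+7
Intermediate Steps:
f(r) = 11 (f(r) = 8 + 3 = 11)
l = 2187/5 (l = (81*27)/5 = (⅕)*2187 = 2187/5 ≈ 437.40)
(-4633 + F((6*f(6))*2))*(2972 + l) = (-4633 + ((6*11)*2)²)*(2972 + 2187/5) = (-4633 + (66*2)²)*(17047/5) = (-4633 + 132²)*(17047/5) = (-4633 + 17424)*(17047/5) = 12791*(17047/5) = 218048177/5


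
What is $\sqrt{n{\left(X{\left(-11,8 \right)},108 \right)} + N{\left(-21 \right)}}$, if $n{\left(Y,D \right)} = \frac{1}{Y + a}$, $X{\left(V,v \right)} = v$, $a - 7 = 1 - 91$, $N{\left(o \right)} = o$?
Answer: $\frac{2 i \sqrt{1182}}{15} \approx 4.584 i$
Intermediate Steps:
$a = -83$ ($a = 7 + \left(1 - 91\right) = 7 - 90 = -83$)
$n{\left(Y,D \right)} = \frac{1}{-83 + Y}$ ($n{\left(Y,D \right)} = \frac{1}{Y - 83} = \frac{1}{-83 + Y}$)
$\sqrt{n{\left(X{\left(-11,8 \right)},108 \right)} + N{\left(-21 \right)}} = \sqrt{\frac{1}{-83 + 8} - 21} = \sqrt{\frac{1}{-75} - 21} = \sqrt{- \frac{1}{75} - 21} = \sqrt{- \frac{1576}{75}} = \frac{2 i \sqrt{1182}}{15}$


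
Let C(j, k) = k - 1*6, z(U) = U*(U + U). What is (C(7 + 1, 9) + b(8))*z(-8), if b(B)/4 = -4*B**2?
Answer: -130688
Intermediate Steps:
b(B) = -16*B**2 (b(B) = 4*(-4*B**2) = -16*B**2)
z(U) = 2*U**2 (z(U) = U*(2*U) = 2*U**2)
C(j, k) = -6 + k (C(j, k) = k - 6 = -6 + k)
(C(7 + 1, 9) + b(8))*z(-8) = ((-6 + 9) - 16*8**2)*(2*(-8)**2) = (3 - 16*64)*(2*64) = (3 - 1024)*128 = -1021*128 = -130688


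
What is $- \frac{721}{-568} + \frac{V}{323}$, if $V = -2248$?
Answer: $- \frac{1043981}{183464} \approx -5.6904$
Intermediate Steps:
$- \frac{721}{-568} + \frac{V}{323} = - \frac{721}{-568} - \frac{2248}{323} = \left(-721\right) \left(- \frac{1}{568}\right) - \frac{2248}{323} = \frac{721}{568} - \frac{2248}{323} = - \frac{1043981}{183464}$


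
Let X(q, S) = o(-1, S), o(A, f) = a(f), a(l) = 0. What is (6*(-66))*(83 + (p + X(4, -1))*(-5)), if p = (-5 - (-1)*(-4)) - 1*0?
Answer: -50688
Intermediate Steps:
o(A, f) = 0
p = -9 (p = (-5 - 1*4) + 0 = (-5 - 4) + 0 = -9 + 0 = -9)
X(q, S) = 0
(6*(-66))*(83 + (p + X(4, -1))*(-5)) = (6*(-66))*(83 + (-9 + 0)*(-5)) = -396*(83 - 9*(-5)) = -396*(83 + 45) = -396*128 = -50688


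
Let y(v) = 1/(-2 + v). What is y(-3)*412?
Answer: -412/5 ≈ -82.400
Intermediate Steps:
y(-3)*412 = 412/(-2 - 3) = 412/(-5) = -1/5*412 = -412/5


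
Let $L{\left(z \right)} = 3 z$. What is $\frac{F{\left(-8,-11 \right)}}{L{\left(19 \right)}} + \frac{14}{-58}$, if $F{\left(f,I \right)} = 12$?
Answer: $- \frac{17}{551} \approx -0.030853$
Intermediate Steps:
$\frac{F{\left(-8,-11 \right)}}{L{\left(19 \right)}} + \frac{14}{-58} = \frac{12}{3 \cdot 19} + \frac{14}{-58} = \frac{12}{57} + 14 \left(- \frac{1}{58}\right) = 12 \cdot \frac{1}{57} - \frac{7}{29} = \frac{4}{19} - \frac{7}{29} = - \frac{17}{551}$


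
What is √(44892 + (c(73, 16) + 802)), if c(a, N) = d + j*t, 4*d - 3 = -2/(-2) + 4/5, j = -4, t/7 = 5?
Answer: 8*√17795/5 ≈ 213.44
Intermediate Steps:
t = 35 (t = 7*5 = 35)
d = 6/5 (d = ¾ + (-2/(-2) + 4/5)/4 = ¾ + (-2*(-½) + 4*(⅕))/4 = ¾ + (1 + ⅘)/4 = ¾ + (¼)*(9/5) = ¾ + 9/20 = 6/5 ≈ 1.2000)
c(a, N) = -694/5 (c(a, N) = 6/5 - 4*35 = 6/5 - 140 = -694/5)
√(44892 + (c(73, 16) + 802)) = √(44892 + (-694/5 + 802)) = √(44892 + 3316/5) = √(227776/5) = 8*√17795/5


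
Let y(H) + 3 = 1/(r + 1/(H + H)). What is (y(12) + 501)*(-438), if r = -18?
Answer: -94000932/431 ≈ -2.1810e+5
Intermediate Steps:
y(H) = -3 + 1/(-18 + 1/(2*H)) (y(H) = -3 + 1/(-18 + 1/(H + H)) = -3 + 1/(-18 + 1/(2*H)))
(y(12) + 501)*(-438) = ((-3 + 110*12)/(1 - 36*12) + 501)*(-438) = ((-3 + 1320)/(1 - 432) + 501)*(-438) = (1317/(-431) + 501)*(-438) = (-1/431*1317 + 501)*(-438) = (-1317/431 + 501)*(-438) = (214614/431)*(-438) = -94000932/431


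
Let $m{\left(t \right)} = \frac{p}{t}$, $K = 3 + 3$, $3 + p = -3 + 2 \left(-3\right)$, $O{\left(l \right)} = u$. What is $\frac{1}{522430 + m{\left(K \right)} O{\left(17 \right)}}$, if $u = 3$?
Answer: $\frac{1}{522424} \approx 1.9142 \cdot 10^{-6}$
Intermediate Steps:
$O{\left(l \right)} = 3$
$p = -12$ ($p = -3 + \left(-3 + 2 \left(-3\right)\right) = -3 - 9 = -12$)
$K = 6$
$m{\left(t \right)} = - \frac{12}{t}$
$\frac{1}{522430 + m{\left(K \right)} O{\left(17 \right)}} = \frac{1}{522430 + - \frac{12}{6} \cdot 3} = \frac{1}{522430 + \left(-12\right) \frac{1}{6} \cdot 3} = \frac{1}{522430 - 6} = \frac{1}{522424}$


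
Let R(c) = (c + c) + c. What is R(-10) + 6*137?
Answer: 792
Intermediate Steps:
R(c) = 3*c (R(c) = 2*c + c = 3*c)
R(-10) + 6*137 = 3*(-10) + 6*137 = -30 + 822 = 792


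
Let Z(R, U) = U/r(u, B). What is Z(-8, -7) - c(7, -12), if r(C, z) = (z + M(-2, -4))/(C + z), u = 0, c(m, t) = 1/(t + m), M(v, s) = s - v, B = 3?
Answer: -104/5 ≈ -20.800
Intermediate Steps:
c(m, t) = 1/(m + t)
r(C, z) = (-2 + z)/(C + z) (r(C, z) = (z + (-4 - 1*(-2)))/(C + z) = (z + (-4 + 2))/(C + z) = (z - 2)/(C + z) = (-2 + z)/(C + z))
Z(R, U) = 3*U (Z(R, U) = U/(((-2 + 3)/(0 + 3))) = U/((1/3)) = U/(((⅓)*1)) = U/(⅓) = U*3 = 3*U)
Z(-8, -7) - c(7, -12) = 3*(-7) - 1/(7 - 12) = -21 - 1/(-5) = -21 - 1*(-⅕) = -21 + ⅕ = -104/5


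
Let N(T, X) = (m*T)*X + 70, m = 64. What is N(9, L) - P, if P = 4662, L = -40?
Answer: -27632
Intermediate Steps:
N(T, X) = 70 + 64*T*X (N(T, X) = (64*T)*X + 70 = 64*T*X + 70 = 70 + 64*T*X)
N(9, L) - P = (70 + 64*9*(-40)) - 1*4662 = (70 - 23040) - 4662 = -22970 - 4662 = -27632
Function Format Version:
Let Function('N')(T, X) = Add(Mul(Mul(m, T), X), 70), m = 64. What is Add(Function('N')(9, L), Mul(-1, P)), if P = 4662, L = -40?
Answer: -27632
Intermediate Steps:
Function('N')(T, X) = Add(70, Mul(64, T, X)) (Function('N')(T, X) = Add(Mul(Mul(64, T), X), 70) = Add(Mul(64, T, X), 70) = Add(70, Mul(64, T, X)))
Add(Function('N')(9, L), Mul(-1, P)) = Add(Add(70, Mul(64, 9, -40)), Mul(-1, 4662)) = Add(Add(70, -23040), -4662) = Add(-22970, -4662) = -27632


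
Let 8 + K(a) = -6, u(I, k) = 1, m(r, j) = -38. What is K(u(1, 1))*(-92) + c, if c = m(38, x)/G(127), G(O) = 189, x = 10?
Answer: 243394/189 ≈ 1287.8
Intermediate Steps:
K(a) = -14 (K(a) = -8 - 6 = -14)
c = -38/189 ≈ -0.20106
K(u(1, 1))*(-92) + c = -14*(-92) - 38/189 = 1288 - 38/189 = 243394/189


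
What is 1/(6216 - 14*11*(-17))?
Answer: 1/8834 ≈ 0.00011320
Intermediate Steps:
1/(6216 - 14*11*(-17)) = 1/(6216 - 154*(-17)) = 1/(6216 + 2618) = 1/8834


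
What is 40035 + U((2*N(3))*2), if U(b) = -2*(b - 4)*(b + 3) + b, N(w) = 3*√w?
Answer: 39195 + 36*√3 ≈ 39257.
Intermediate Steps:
U(b) = b - 2*(-4 + b)*(3 + b) (U(b) = -2*(-4 + b)*(3 + b) + b = b - 2*(-4 + b)*(3 + b))
40035 + U((2*N(3))*2) = 40035 + (24 - 2*((2*(3*√3))*2)² + 3*((2*(3*√3))*2)) = 40035 + (24 - 2*((6*√3)*2)² + 3*((6*√3)*2)) = 40035 + (24 - 2*(12*√3)² + 3*(12*√3)) = 40035 + (24 - 2*432 + 36*√3) = 40035 + (24 - 864 + 36*√3) = 40035 + (-840 + 36*√3) = 39195 + 36*√3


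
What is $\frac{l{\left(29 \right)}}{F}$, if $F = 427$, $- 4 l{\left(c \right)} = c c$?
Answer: $- \frac{841}{1708} \approx -0.49239$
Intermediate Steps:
$l{\left(c \right)} = - \frac{c^{2}}{4}$ ($l{\left(c \right)} = - \frac{c c}{4} = - \frac{c^{2}}{4}$)
$\frac{l{\left(29 \right)}}{F} = \frac{\left(- \frac{1}{4}\right) 29^{2}}{427} = \left(- \frac{1}{4}\right) 841 \cdot \frac{1}{427} = \left(- \frac{841}{4}\right) \frac{1}{427} = - \frac{841}{1708}$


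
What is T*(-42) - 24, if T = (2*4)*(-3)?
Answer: 984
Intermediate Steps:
T = -24 (T = 8*(-3) = -24)
T*(-42) - 24 = -24*(-42) - 24 = 1008 - 24 = 984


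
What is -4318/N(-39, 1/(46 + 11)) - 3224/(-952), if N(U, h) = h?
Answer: -29288591/119 ≈ -2.4612e+5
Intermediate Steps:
-4318/N(-39, 1/(46 + 11)) - 3224/(-952) = -4318/(1/(46 + 11)) - 3224/(-952) = -4318/(1/57) - 3224*(-1/952) = -4318/1/57 + 403/119 = -4318*57 + 403/119 = -246126 + 403/119 = -29288591/119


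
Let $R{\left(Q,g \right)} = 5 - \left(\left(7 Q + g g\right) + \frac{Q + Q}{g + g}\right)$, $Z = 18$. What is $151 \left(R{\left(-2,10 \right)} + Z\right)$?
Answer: $- \frac{47414}{5} \approx -9482.8$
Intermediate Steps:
$R{\left(Q,g \right)} = 5 - g^{2} - 7 Q - \frac{Q}{g}$ ($R{\left(Q,g \right)} = 5 - \left(\left(7 Q + g^{2}\right) + \frac{2 Q}{2 g}\right) = 5 - \left(\left(g^{2} + 7 Q\right) + 2 Q \frac{1}{2 g}\right) = 5 - \left(\left(g^{2} + 7 Q\right) + \frac{Q}{g}\right) = 5 - \left(g^{2} + 7 Q + \frac{Q}{g}\right) = 5 - g^{2} - 7 Q - \frac{Q}{g}$)
$151 \left(R{\left(-2,10 \right)} + Z\right) = 151 \left(\left(5 - 10^{2} - -14 - - \frac{2}{10}\right) + 18\right) = 151 \left(\left(5 - 100 + 14 - \left(-2\right) \frac{1}{10}\right) + 18\right) = 151 \left(\left(5 - 100 + 14 + \frac{1}{5}\right) + 18\right) = 151 \left(- \frac{404}{5} + 18\right) = 151 \left(- \frac{314}{5}\right) = - \frac{47414}{5}$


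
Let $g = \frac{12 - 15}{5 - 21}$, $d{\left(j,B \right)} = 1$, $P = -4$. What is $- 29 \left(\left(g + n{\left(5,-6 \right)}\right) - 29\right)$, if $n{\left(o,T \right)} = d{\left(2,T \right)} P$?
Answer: $\frac{15225}{16} \approx 951.56$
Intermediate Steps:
$g = \frac{3}{16}$ ($g = - \frac{3}{-16} = \left(-3\right) \left(- \frac{1}{16}\right) = \frac{3}{16} \approx 0.1875$)
$n{\left(o,T \right)} = -4$ ($n{\left(o,T \right)} = 1 \left(-4\right) = -4$)
$- 29 \left(\left(g + n{\left(5,-6 \right)}\right) - 29\right) = - 29 \left(\left(\frac{3}{16} - 4\right) - 29\right) = - 29 \left(- \frac{61}{16} - 29\right) = \left(-29\right) \left(- \frac{525}{16}\right) = \frac{15225}{16}$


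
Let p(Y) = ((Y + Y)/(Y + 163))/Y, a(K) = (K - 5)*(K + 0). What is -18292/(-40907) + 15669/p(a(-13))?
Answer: 254465834435/81814 ≈ 3.1103e+6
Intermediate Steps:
a(K) = K*(-5 + K) (a(K) = (-5 + K)*K = K*(-5 + K))
p(Y) = 2/(163 + Y) (p(Y) = ((2*Y)/(163 + Y))/Y = (2*Y/(163 + Y))/Y = 2/(163 + Y))
-18292/(-40907) + 15669/p(a(-13)) = -18292/(-40907) + 15669/((2/(163 - 13*(-5 - 13)))) = -18292*(-1/40907) + 15669/((2/(163 - 13*(-18)))) = 18292/40907 + 15669/((2/(163 + 234))) = 18292/40907 + 15669/((2/397)) = 18292/40907 + 15669/((2*(1/397))) = 18292/40907 + 15669/(2/397) = 18292/40907 + 15669*(397/2) = 18292/40907 + 6220593/2 = 254465834435/81814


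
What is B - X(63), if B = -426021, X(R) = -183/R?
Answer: -8946380/21 ≈ -4.2602e+5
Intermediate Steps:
B - X(63) = -426021 - (-183)/63 = -426021 - 1*(-61/21) = -426021 + 61/21 = -8946380/21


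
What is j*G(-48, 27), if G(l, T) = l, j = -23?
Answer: 1104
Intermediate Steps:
j*G(-48, 27) = -23*(-48) = 1104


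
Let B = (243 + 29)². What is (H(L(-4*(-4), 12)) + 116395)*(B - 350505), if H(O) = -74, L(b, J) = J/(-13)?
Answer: -32165199241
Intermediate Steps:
L(b, J) = -J/13 (L(b, J) = J*(-1/13) = -J/13)
B = 73984 (B = 272² = 73984)
(H(L(-4*(-4), 12)) + 116395)*(B - 350505) = (-74 + 116395)*(73984 - 350505) = 116321*(-276521) = -32165199241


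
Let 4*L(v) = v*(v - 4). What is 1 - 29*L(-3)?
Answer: -605/4 ≈ -151.25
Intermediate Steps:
L(v) = v*(-4 + v)/4 (L(v) = (v*(v - 4))/4 = (v*(-4 + v))/4 = v*(-4 + v)/4)
1 - 29*L(-3) = 1 - 29*(-3)*(-4 - 3)/4 = 1 - 29*(-3)*(-7)/4 = 1 - 29*21/4 = 1 - 609/4 = -605/4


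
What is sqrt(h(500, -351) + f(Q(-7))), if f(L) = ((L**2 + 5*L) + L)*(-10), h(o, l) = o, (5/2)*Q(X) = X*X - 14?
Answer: 10*I*sqrt(23) ≈ 47.958*I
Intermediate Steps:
Q(X) = -28/5 + 2*X**2/5 (Q(X) = 2*(X*X - 14)/5 = 2*(X**2 - 14)/5 = 2*(-14 + X**2)/5 = -28/5 + 2*X**2/5)
f(L) = -60*L - 10*L**2 (f(L) = (L**2 + 6*L)*(-10) = -60*L - 10*L**2)
sqrt(h(500, -351) + f(Q(-7))) = sqrt(500 - 10*(-28/5 + (2/5)*(-7)**2)*(6 + (-28/5 + (2/5)*(-7)**2))) = sqrt(500 - 10*(-28/5 + (2/5)*49)*(6 + (-28/5 + (2/5)*49))) = sqrt(500 - 10*(-28/5 + 98/5)*(6 + (-28/5 + 98/5))) = sqrt(500 - 10*14*(6 + 14)) = sqrt(500 - 10*14*20) = sqrt(500 - 2800) = sqrt(-2300) = 10*I*sqrt(23)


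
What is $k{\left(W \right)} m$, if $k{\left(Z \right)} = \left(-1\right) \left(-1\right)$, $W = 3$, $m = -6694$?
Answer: $-6694$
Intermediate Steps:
$k{\left(Z \right)} = 1$
$k{\left(W \right)} m = 1 \left(-6694\right) = -6694$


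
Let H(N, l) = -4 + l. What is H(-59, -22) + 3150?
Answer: 3124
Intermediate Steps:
H(-59, -22) + 3150 = (-4 - 22) + 3150 = -26 + 3150 = 3124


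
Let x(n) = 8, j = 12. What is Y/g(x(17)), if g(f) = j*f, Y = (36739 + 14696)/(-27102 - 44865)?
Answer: -5715/767648 ≈ -0.0074448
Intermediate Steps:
Y = -17145/23989 (Y = 51435/(-71967) = 51435*(-1/71967) = -17145/23989 ≈ -0.71470)
g(f) = 12*f
Y/g(x(17)) = -17145/(23989*(12*8)) = -17145/23989/96 = -17145/23989*1/96 = -5715/767648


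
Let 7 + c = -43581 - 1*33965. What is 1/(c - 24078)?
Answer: -1/101631 ≈ -9.8395e-6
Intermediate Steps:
c = -77553 (c = -7 + (-43581 - 1*33965) = -7 + (-43581 - 33965) = -7 - 77546 = -77553)
1/(c - 24078) = 1/(-77553 - 24078) = 1/(-101631) = -1/101631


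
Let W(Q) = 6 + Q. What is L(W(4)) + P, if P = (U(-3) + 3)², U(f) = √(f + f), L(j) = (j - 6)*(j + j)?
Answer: 83 + 6*I*√6 ≈ 83.0 + 14.697*I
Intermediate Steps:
L(j) = 2*j*(-6 + j) (L(j) = (-6 + j)*(2*j) = 2*j*(-6 + j))
U(f) = √2*√f (U(f) = √(2*f) = √2*√f)
P = (3 + I*√6)² (P = (√2*√(-3) + 3)² = (√2*(I*√3) + 3)² = (I*√6 + 3)² = (3 + I*√6)² ≈ 3.0 + 14.697*I)
L(W(4)) + P = 2*(6 + 4)*(-6 + (6 + 4)) + (3 + I*√6)² = 2*10*(-6 + 10) + (3 + I*√6)² = 2*10*4 + (3 + I*√6)² = 80 + (3 + I*√6)²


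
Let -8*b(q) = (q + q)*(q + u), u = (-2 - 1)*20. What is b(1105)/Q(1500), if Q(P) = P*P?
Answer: -46189/360000 ≈ -0.12830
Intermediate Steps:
Q(P) = P²
u = -60 (u = -3*20 = -60)
b(q) = -q*(-60 + q)/4 (b(q) = -(q + q)*(q - 60)/8 = -2*q*(-60 + q)/8 = -q*(-60 + q)/4)
b(1105)/Q(1500) = ((¼)*1105*(60 - 1*1105))/(1500²) = ((¼)*1105*(60 - 1105))/2250000 = ((¼)*1105*(-1045))*(1/2250000) = -1154725/4*1/2250000 = -46189/360000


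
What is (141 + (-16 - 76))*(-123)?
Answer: -6027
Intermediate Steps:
(141 + (-16 - 76))*(-123) = (141 - 92)*(-123) = 49*(-123) = -6027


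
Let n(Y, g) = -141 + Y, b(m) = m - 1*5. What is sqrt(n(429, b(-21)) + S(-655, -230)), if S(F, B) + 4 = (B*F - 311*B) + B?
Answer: sqrt(222234) ≈ 471.42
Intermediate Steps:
b(m) = -5 + m (b(m) = m - 5 = -5 + m)
S(F, B) = -4 - 310*B + B*F (S(F, B) = -4 + ((B*F - 311*B) + B) = -4 + ((-311*B + B*F) + B) = -4 + (-310*B + B*F) = -4 - 310*B + B*F)
sqrt(n(429, b(-21)) + S(-655, -230)) = sqrt((-141 + 429) + (-4 - 310*(-230) - 230*(-655))) = sqrt(288 + (-4 + 71300 + 150650)) = sqrt(288 + 221946) = sqrt(222234)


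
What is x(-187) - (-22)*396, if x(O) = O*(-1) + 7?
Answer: 8906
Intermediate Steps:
x(O) = 7 - O (x(O) = -O + 7 = 7 - O)
x(-187) - (-22)*396 = (7 - 1*(-187)) - (-22)*396 = (7 + 187) - 1*(-8712) = 194 + 8712 = 8906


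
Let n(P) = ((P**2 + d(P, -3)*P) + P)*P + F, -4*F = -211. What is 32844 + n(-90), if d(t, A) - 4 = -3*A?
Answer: -2330813/4 ≈ -5.8270e+5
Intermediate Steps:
d(t, A) = 4 - 3*A
F = 211/4 (F = -1/4*(-211) = 211/4 ≈ 52.750)
n(P) = 211/4 + P*(P**2 + 14*P) (n(P) = ((P**2 + (4 - 3*(-3))*P) + P)*P + 211/4 = ((P**2 + (4 + 9)*P) + P)*P + 211/4 = ((P**2 + 13*P) + P)*P + 211/4 = (P**2 + 14*P)*P + 211/4 = P*(P**2 + 14*P) + 211/4 = 211/4 + P*(P**2 + 14*P))
32844 + n(-90) = 32844 + (211/4 + (-90)**3 + 14*(-90)**2) = 32844 + (211/4 - 729000 + 14*8100) = 32844 + (211/4 - 729000 + 113400) = 32844 - 2462189/4 = -2330813/4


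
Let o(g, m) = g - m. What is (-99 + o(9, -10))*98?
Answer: -7840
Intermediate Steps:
(-99 + o(9, -10))*98 = (-99 + (9 - 1*(-10)))*98 = (-99 + (9 + 10))*98 = (-99 + 19)*98 = -80*98 = -7840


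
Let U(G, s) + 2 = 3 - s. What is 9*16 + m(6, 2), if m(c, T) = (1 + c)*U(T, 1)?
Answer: 144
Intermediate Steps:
U(G, s) = 1 - s (U(G, s) = -2 + (3 - s) = 1 - s)
m(c, T) = 0 (m(c, T) = (1 + c)*(1 - 1*1) = (1 + c)*(1 - 1) = (1 + c)*0 = 0)
9*16 + m(6, 2) = 9*16 + 0 = 144 + 0 = 144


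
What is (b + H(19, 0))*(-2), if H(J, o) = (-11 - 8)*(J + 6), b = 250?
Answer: 450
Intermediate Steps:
H(J, o) = -114 - 19*J (H(J, o) = -19*(6 + J) = -114 - 19*J)
(b + H(19, 0))*(-2) = (250 + (-114 - 19*19))*(-2) = (250 + (-114 - 361))*(-2) = (250 - 475)*(-2) = -225*(-2) = 450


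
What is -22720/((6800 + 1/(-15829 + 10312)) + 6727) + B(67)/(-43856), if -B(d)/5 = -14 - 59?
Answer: -2762212044305/1636452827024 ≈ -1.6879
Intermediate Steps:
B(d) = 365 (B(d) = -5*(-14 - 59) = -5*(-73) = 365)
-22720/((6800 + 1/(-15829 + 10312)) + 6727) + B(67)/(-43856) = -22720/((6800 + 1/(-15829 + 10312)) + 6727) + 365/(-43856) = -22720/((6800 + 1/(-5517)) + 6727) + 365*(-1/43856) = -22720/((6800 - 1/5517) + 6727) - 365/43856 = -22720/(37515599/5517 + 6727) - 365/43856 = -22720/74628458/5517 - 365/43856 = -22720*5517/74628458 - 365/43856 = -62673120/37314229 - 365/43856 = -2762212044305/1636452827024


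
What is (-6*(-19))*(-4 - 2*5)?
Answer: -1596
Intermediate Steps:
(-6*(-19))*(-4 - 2*5) = 114*(-4 - 10) = 114*(-14) = -1596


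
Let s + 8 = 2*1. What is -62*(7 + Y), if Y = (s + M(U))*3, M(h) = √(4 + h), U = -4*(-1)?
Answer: 682 - 372*√2 ≈ 155.91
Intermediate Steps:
U = 4
s = -6 (s = -8 + 2*1 = -8 + 2 = -6)
Y = -18 + 6*√2 (Y = (-6 + √(4 + 4))*3 = (-6 + √8)*3 = (-6 + 2*√2)*3 = -18 + 6*√2 ≈ -9.5147)
-62*(7 + Y) = -62*(7 + (-18 + 6*√2)) = -62*(-11 + 6*√2) = 682 - 372*√2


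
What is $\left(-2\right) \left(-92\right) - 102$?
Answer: $82$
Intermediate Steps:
$\left(-2\right) \left(-92\right) - 102 = 184 - 102 = 82$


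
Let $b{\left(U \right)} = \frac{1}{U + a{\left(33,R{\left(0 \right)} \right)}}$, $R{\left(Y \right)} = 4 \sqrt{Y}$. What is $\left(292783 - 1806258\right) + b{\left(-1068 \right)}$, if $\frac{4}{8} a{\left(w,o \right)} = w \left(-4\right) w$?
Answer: $- \frac{14801785501}{9780} \approx -1.5135 \cdot 10^{6}$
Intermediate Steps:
$a{\left(w,o \right)} = - 8 w^{2}$ ($a{\left(w,o \right)} = 2 w \left(-4\right) w = 2 - 4 w w = 2 \left(- 4 w^{2}\right) = - 8 w^{2}$)
$b{\left(U \right)} = \frac{1}{-8712 + U}$ ($b{\left(U \right)} = \frac{1}{U - 8 \cdot 33^{2}} = \frac{1}{U - 8712} = \frac{1}{-8712 + U}$)
$\left(292783 - 1806258\right) + b{\left(-1068 \right)} = \left(292783 - 1806258\right) + \frac{1}{-8712 - 1068} = -1513475 + \frac{1}{-9780} = -1513475 - \frac{1}{9780} = - \frac{14801785501}{9780}$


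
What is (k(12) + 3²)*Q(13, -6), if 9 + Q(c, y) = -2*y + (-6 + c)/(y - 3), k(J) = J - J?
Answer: 20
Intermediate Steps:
k(J) = 0
Q(c, y) = -9 - 2*y + (-6 + c)/(-3 + y) (Q(c, y) = -9 + (-2*y + (-6 + c)/(y - 3)) = -9 + (-2*y + (-6 + c)/(-3 + y)) = -9 - 2*y + (-6 + c)/(-3 + y))
(k(12) + 3²)*Q(13, -6) = (0 + 3²)*((21 + 13 - 3*(-6) - 2*(-6)²)/(-3 - 6)) = (0 + 9)*((21 + 13 + 18 - 2*36)/(-9)) = 9*(-(21 + 13 + 18 - 72)/9) = 9*(-⅑*(-20)) = 9*(20/9) = 20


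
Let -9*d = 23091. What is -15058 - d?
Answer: -37477/3 ≈ -12492.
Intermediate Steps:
d = -7697/3 (d = -⅑*23091 = -7697/3 ≈ -2565.7)
-15058 - d = -15058 - 1*(-7697/3) = -15058 + 7697/3 = -37477/3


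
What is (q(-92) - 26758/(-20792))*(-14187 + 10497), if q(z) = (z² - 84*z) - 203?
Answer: -306703617435/5198 ≈ -5.9004e+7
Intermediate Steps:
q(z) = -203 + z² - 84*z
(q(-92) - 26758/(-20792))*(-14187 + 10497) = ((-203 + (-92)² - 84*(-92)) - 26758/(-20792))*(-14187 + 10497) = ((-203 + 8464 + 7728) - 26758*(-1/20792))*(-3690) = (15989 + 13379/10396)*(-3690) = (166235023/10396)*(-3690) = -306703617435/5198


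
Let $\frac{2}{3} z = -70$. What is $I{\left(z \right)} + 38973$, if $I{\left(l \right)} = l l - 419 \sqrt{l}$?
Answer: $49998 - 419 i \sqrt{105} \approx 49998.0 - 4293.5 i$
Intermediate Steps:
$z = -105$ ($z = \frac{3}{2} \left(-70\right) = -105$)
$I{\left(l \right)} = l^{2} - 419 \sqrt{l}$
$I{\left(z \right)} + 38973 = \left(\left(-105\right)^{2} - 419 \sqrt{-105}\right) + 38973 = \left(11025 - 419 i \sqrt{105}\right) + 38973 = 49998 - 419 i \sqrt{105}$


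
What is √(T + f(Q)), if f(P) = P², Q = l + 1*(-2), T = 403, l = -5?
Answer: 2*√113 ≈ 21.260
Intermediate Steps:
Q = -7 (Q = -5 + 1*(-2) = -5 - 2 = -7)
√(T + f(Q)) = √(403 + (-7)²) = √(403 + 49) = √452 = 2*√113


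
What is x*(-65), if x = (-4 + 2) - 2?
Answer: 260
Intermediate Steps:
x = -4 (x = -2 - 2 = -4)
x*(-65) = -4*(-65) = 260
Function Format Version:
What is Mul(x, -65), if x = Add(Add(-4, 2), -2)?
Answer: 260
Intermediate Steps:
x = -4 (x = Add(-2, -2) = -4)
Mul(x, -65) = Mul(-4, -65) = 260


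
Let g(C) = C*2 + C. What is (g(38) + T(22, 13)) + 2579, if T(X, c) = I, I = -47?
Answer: 2646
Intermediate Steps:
T(X, c) = -47
g(C) = 3*C (g(C) = 2*C + C = 3*C)
(g(38) + T(22, 13)) + 2579 = (3*38 - 47) + 2579 = (114 - 47) + 2579 = 67 + 2579 = 2646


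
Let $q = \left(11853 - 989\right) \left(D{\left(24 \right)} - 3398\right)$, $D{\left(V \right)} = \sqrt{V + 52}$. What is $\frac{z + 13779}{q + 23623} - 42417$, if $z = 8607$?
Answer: $- \frac{19243590243200970433}{453676355421435} - \frac{162134336 \sqrt{19}}{453676355421435} \approx -42417.0$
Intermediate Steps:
$D{\left(V \right)} = \sqrt{52 + V}$
$q = -36915872 + 21728 \sqrt{19}$ ($q = \left(11853 - 989\right) \left(\sqrt{52 + 24} - 3398\right) = 10864 \left(\sqrt{76} - 3398\right) = 10864 \left(2 \sqrt{19} - 3398\right) = 10864 \left(-3398 + 2 \sqrt{19}\right) = -36915872 + 21728 \sqrt{19} \approx -3.6821 \cdot 10^{7}$)
$\frac{z + 13779}{q + 23623} - 42417 = \frac{8607 + 13779}{\left(-36915872 + 21728 \sqrt{19}\right) + 23623} - 42417 = \frac{22386}{-36892249 + 21728 \sqrt{19}} - 42417 = -42417 + \frac{22386}{-36892249 + 21728 \sqrt{19}}$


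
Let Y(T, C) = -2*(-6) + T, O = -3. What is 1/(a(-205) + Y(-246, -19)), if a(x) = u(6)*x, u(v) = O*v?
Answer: 1/3456 ≈ 0.00028935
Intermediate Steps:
u(v) = -3*v
a(x) = -18*x (a(x) = (-3*6)*x = -18*x)
Y(T, C) = 12 + T
1/(a(-205) + Y(-246, -19)) = 1/(-18*(-205) + (12 - 246)) = 1/(3690 - 234) = 1/3456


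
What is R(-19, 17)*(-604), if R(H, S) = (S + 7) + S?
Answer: -24764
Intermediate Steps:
R(H, S) = 7 + 2*S (R(H, S) = (7 + S) + S = 7 + 2*S)
R(-19, 17)*(-604) = (7 + 2*17)*(-604) = (7 + 34)*(-604) = 41*(-604) = -24764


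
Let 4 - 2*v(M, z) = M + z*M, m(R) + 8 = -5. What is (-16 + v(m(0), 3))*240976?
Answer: 2891712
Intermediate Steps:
m(R) = -13 (m(R) = -8 - 5 = -13)
v(M, z) = 2 - M/2 - M*z/2 (v(M, z) = 2 - (M + z*M)/2 = 2 - (M + M*z)/2 = 2 + (-M/2 - M*z/2) = 2 - M/2 - M*z/2)
(-16 + v(m(0), 3))*240976 = (-16 + (2 - ½*(-13) - ½*(-13)*3))*240976 = (-16 + (2 + 13/2 + 39/2))*240976 = (-16 + 28)*240976 = 12*240976 = 2891712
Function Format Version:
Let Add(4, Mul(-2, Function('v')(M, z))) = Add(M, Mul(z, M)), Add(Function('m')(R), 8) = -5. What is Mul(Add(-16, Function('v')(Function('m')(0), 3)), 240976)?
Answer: 2891712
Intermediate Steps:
Function('m')(R) = -13 (Function('m')(R) = Add(-8, -5) = -13)
Function('v')(M, z) = Add(2, Mul(Rational(-1, 2), M), Mul(Rational(-1, 2), M, z)) (Function('v')(M, z) = Add(2, Mul(Rational(-1, 2), Add(M, Mul(z, M)))) = Add(2, Mul(Rational(-1, 2), Add(M, Mul(M, z)))) = Add(2, Add(Mul(Rational(-1, 2), M), Mul(Rational(-1, 2), M, z))) = Add(2, Mul(Rational(-1, 2), M), Mul(Rational(-1, 2), M, z)))
Mul(Add(-16, Function('v')(Function('m')(0), 3)), 240976) = Mul(Add(-16, Add(2, Mul(Rational(-1, 2), -13), Mul(Rational(-1, 2), -13, 3))), 240976) = Mul(Add(-16, Add(2, Rational(13, 2), Rational(39, 2))), 240976) = Mul(Add(-16, 28), 240976) = Mul(12, 240976) = 2891712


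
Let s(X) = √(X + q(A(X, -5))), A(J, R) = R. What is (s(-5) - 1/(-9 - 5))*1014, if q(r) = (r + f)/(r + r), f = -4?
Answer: 507/7 + 507*I*√410/5 ≈ 72.429 + 2053.2*I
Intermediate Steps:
q(r) = (-4 + r)/(2*r) (q(r) = (r - 4)/(r + r) = (-4 + r)/((2*r)) = (-4 + r)*(1/(2*r)) = (-4 + r)/(2*r))
s(X) = √(9/10 + X) (s(X) = √(X + (½)*(-4 - 5)/(-5)) = √(X + (½)*(-⅕)*(-9)) = √(X + 9/10) = √(9/10 + X))
(s(-5) - 1/(-9 - 5))*1014 = (√(90 + 100*(-5))/10 - 1/(-9 - 5))*1014 = (√(90 - 500)/10 - 1/(-14))*1014 = (√(-410)/10 - 1*(-1/14))*1014 = ((I*√410)/10 + 1/14)*1014 = (I*√410/10 + 1/14)*1014 = (1/14 + I*√410/10)*1014 = 507/7 + 507*I*√410/5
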